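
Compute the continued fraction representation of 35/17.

Run the Euclidean algorithm on 35 and 17; the successive quotients are the partial quotients a_0, a_1, ... (each step inverts the fractional part left over by the previous one):
  35 = 2*17 + 1, so a_0 = 2.
  17 = 17*1 + 0, so a_1 = 17.
The remainder reaches 0 after 2 divisions, so the expansion has 2 partial quotients, read off in order.

[2; 17]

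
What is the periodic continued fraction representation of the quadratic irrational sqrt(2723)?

Write x_i = (sqrt(2723) + m_i)/d_i with (m_0, d_0) = (0, 1). a_0 = floor(sqrt(2723)) = 52, since 52^2 = 2704 <= 2723 < 2809 = 53^2.
Iterate m_{i+1} = d_i*a_i - m_i, d_{i+1} = (2723 - m_{i+1}^2)/d_i, a_{i+1} = floor((a_0 + m_{i+1})/d_{i+1}):
  m_1 = 1*52 - 0 = 52, d_1 = (2723 - 52^2)/1 = 19/1 = 19, a_1 = floor((52 + 52)/19) = 5.
  m_2 = 19*5 - 52 = 43, d_2 = (2723 - 43^2)/19 = 874/19 = 46, a_2 = floor((52 + 43)/46) = 2.
  m_3 = 46*2 - 43 = 49, d_3 = (2723 - 49^2)/46 = 322/46 = 7, a_3 = floor((52 + 49)/7) = 14.
  m_4 = 7*14 - 49 = 49, d_4 = (2723 - 49^2)/7 = 322/7 = 46, a_4 = floor((52 + 49)/46) = 2.
  m_5 = 46*2 - 49 = 43, d_5 = (2723 - 43^2)/46 = 874/46 = 19, a_5 = floor((52 + 43)/19) = 5.
  m_6 = 19*5 - 43 = 52, d_6 = (2723 - 52^2)/19 = 19/19 = 1, a_6 = floor((52 + 52)/1) = 104.
  m_7 = 1*104 - 52 = 52, d_7 = (2723 - 52^2)/1 = 19/1 = 19: (m_7, d_7) = (m_1, d_1) = (52, 19), so from here the quotients repeat a_1, ..., a_6; the period length is 6.
Hence the expansion of sqrt(2723) is a_0 = 52 followed by the repeating block 5, 2, 14, 2, 5, 104 (period 6).

[52; (5, 2, 14, 2, 5, 104)]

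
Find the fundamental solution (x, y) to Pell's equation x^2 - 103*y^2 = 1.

(x, y) = (227528, 22419)

First expand sqrt(103) as a continued fraction. With x_i = (sqrt(103) + m_i)/d_i and (m_0, d_0) = (0, 1): a_0 = floor(sqrt(103)) = 10, since 10^2 = 100 <= 103 < 121 = 11^2.
Iterate m_{i+1} = d_i*a_i - m_i, d_{i+1} = (103 - m_{i+1}^2)/d_i, a_{i+1} = floor((a_0 + m_{i+1})/d_{i+1}):
  m_1 = 1*10 - 0 = 10, d_1 = (103 - 10^2)/1 = 3/1 = 3, a_1 = floor((10 + 10)/3) = 6.
  m_2 = 3*6 - 10 = 8, d_2 = (103 - 8^2)/3 = 39/3 = 13, a_2 = floor((10 + 8)/13) = 1.
  m_3 = 13*1 - 8 = 5, d_3 = (103 - 5^2)/13 = 78/13 = 6, a_3 = floor((10 + 5)/6) = 2.
  m_4 = 6*2 - 5 = 7, d_4 = (103 - 7^2)/6 = 54/6 = 9, a_4 = floor((10 + 7)/9) = 1.
  m_5 = 9*1 - 7 = 2, d_5 = (103 - 2^2)/9 = 99/9 = 11, a_5 = floor((10 + 2)/11) = 1.
  m_6 = 11*1 - 2 = 9, d_6 = (103 - 9^2)/11 = 22/11 = 2, a_6 = floor((10 + 9)/2) = 9.
  m_7 = 2*9 - 9 = 9, d_7 = (103 - 9^2)/2 = 22/2 = 11, a_7 = floor((10 + 9)/11) = 1.
  m_8 = 11*1 - 9 = 2, d_8 = (103 - 2^2)/11 = 99/11 = 9, a_8 = floor((10 + 2)/9) = 1.
  m_9 = 9*1 - 2 = 7, d_9 = (103 - 7^2)/9 = 54/9 = 6, a_9 = floor((10 + 7)/6) = 2.
  m_10 = 6*2 - 7 = 5, d_10 = (103 - 5^2)/6 = 78/6 = 13, a_10 = floor((10 + 5)/13) = 1.
  m_11 = 13*1 - 5 = 8, d_11 = (103 - 8^2)/13 = 39/13 = 3, a_11 = floor((10 + 8)/3) = 6.
  m_12 = 3*6 - 8 = 10, d_12 = (103 - 10^2)/3 = 3/3 = 1, a_12 = floor((10 + 10)/1) = 20.
  m_13 = 1*20 - 10 = 10, d_13 = (103 - 10^2)/1 = 3/1 = 3: (m_13, d_13) = (m_1, d_1) = (10, 3), so from here the quotients repeat a_1, ..., a_12; the period length is 12.
So sqrt(103) = [10; (6, 1, 2, 1, 1, 9, 1, 1, 2, 1, 6, 20)] with period length k = 12.
k is even, so the fundamental solution of x^2 - 103y^2 = 1 is (p_{k-1}, q_{k-1}) = (p_11, q_11); compute convergents through index 11.
Convergents (p_i = a_i*p_{i-1} + p_{i-2}, q_i = a_i*q_{i-1} + q_{i-2} with p_{-2}=0, p_{-1}=1, q_{-2}=1, q_{-1}=0):
  i=0: a_0=10, p_0 = 10*1 + 0 = 10, q_0 = 10*0 + 1 = 1.
  i=1: a_1=6, p_1 = 6*10 + 1 = 61, q_1 = 6*1 + 0 = 6.
  i=2: a_2=1, p_2 = 1*61 + 10 = 71, q_2 = 1*6 + 1 = 7.
  i=3: a_3=2, p_3 = 2*71 + 61 = 203, q_3 = 2*7 + 6 = 20.
  i=4: a_4=1, p_4 = 1*203 + 71 = 274, q_4 = 1*20 + 7 = 27.
  i=5: a_5=1, p_5 = 1*274 + 203 = 477, q_5 = 1*27 + 20 = 47.
  i=6: a_6=9, p_6 = 9*477 + 274 = 4567, q_6 = 9*47 + 27 = 450.
  i=7: a_7=1, p_7 = 1*4567 + 477 = 5044, q_7 = 1*450 + 47 = 497.
  i=8: a_8=1, p_8 = 1*5044 + 4567 = 9611, q_8 = 1*497 + 450 = 947.
  i=9: a_9=2, p_9 = 2*9611 + 5044 = 24266, q_9 = 2*947 + 497 = 2391.
  i=10: a_10=1, p_10 = 1*24266 + 9611 = 33877, q_10 = 1*2391 + 947 = 3338.
  i=11: a_11=6, p_11 = 6*33877 + 24266 = 227528, q_11 = 6*3338 + 2391 = 22419.
Check: 227528^2 - 103*22419^2 = 51768990784 - 51768990783 = 1, so (x, y) = (227528, 22419) solves the equation, and by the theorem it is the least positive solution.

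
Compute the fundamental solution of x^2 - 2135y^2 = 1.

(x, y) = (7624, 165)

First expand sqrt(2135) as a continued fraction. With x_i = (sqrt(2135) + m_i)/d_i and (m_0, d_0) = (0, 1): a_0 = floor(sqrt(2135)) = 46, since 46^2 = 2116 <= 2135 < 2209 = 47^2.
Iterate m_{i+1} = d_i*a_i - m_i, d_{i+1} = (2135 - m_{i+1}^2)/d_i, a_{i+1} = floor((a_0 + m_{i+1})/d_{i+1}):
  m_1 = 1*46 - 0 = 46, d_1 = (2135 - 46^2)/1 = 19/1 = 19, a_1 = floor((46 + 46)/19) = 4.
  m_2 = 19*4 - 46 = 30, d_2 = (2135 - 30^2)/19 = 1235/19 = 65, a_2 = floor((46 + 30)/65) = 1.
  m_3 = 65*1 - 30 = 35, d_3 = (2135 - 35^2)/65 = 910/65 = 14, a_3 = floor((46 + 35)/14) = 5.
  m_4 = 14*5 - 35 = 35, d_4 = (2135 - 35^2)/14 = 910/14 = 65, a_4 = floor((46 + 35)/65) = 1.
  m_5 = 65*1 - 35 = 30, d_5 = (2135 - 30^2)/65 = 1235/65 = 19, a_5 = floor((46 + 30)/19) = 4.
  m_6 = 19*4 - 30 = 46, d_6 = (2135 - 46^2)/19 = 19/19 = 1, a_6 = floor((46 + 46)/1) = 92.
  m_7 = 1*92 - 46 = 46, d_7 = (2135 - 46^2)/1 = 19/1 = 19: (m_7, d_7) = (m_1, d_1) = (46, 19), so from here the quotients repeat a_1, ..., a_6; the period length is 6.
So sqrt(2135) = [46; (4, 1, 5, 1, 4, 92)] with period length k = 6.
k is even, so the fundamental solution of x^2 - 2135y^2 = 1 is (p_{k-1}, q_{k-1}) = (p_5, q_5); compute convergents through index 5.
Convergents (p_i = a_i*p_{i-1} + p_{i-2}, q_i = a_i*q_{i-1} + q_{i-2} with p_{-2}=0, p_{-1}=1, q_{-2}=1, q_{-1}=0):
  i=0: a_0=46, p_0 = 46*1 + 0 = 46, q_0 = 46*0 + 1 = 1.
  i=1: a_1=4, p_1 = 4*46 + 1 = 185, q_1 = 4*1 + 0 = 4.
  i=2: a_2=1, p_2 = 1*185 + 46 = 231, q_2 = 1*4 + 1 = 5.
  i=3: a_3=5, p_3 = 5*231 + 185 = 1340, q_3 = 5*5 + 4 = 29.
  i=4: a_4=1, p_4 = 1*1340 + 231 = 1571, q_4 = 1*29 + 5 = 34.
  i=5: a_5=4, p_5 = 4*1571 + 1340 = 7624, q_5 = 4*34 + 29 = 165.
Check: 7624^2 - 2135*165^2 = 58125376 - 58125375 = 1, so (x, y) = (7624, 165) solves the equation, and by the theorem it is the least positive solution.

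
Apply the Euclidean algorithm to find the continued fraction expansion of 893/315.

[2; 1, 5, 17, 3]

Run the Euclidean algorithm on 893 and 315; the successive quotients are the partial quotients a_0, a_1, ... (each step inverts the fractional part left over by the previous one):
  893 = 2*315 + 263, so a_0 = 2.
  315 = 1*263 + 52, so a_1 = 1.
  263 = 5*52 + 3, so a_2 = 5.
  52 = 17*3 + 1, so a_3 = 17.
  3 = 3*1 + 0, so a_4 = 3.
The remainder reaches 0 after 5 divisions, so the expansion has 5 partial quotients, read off in order.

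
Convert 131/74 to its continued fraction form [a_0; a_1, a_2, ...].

[1; 1, 3, 2, 1, 5]

Run the Euclidean algorithm on 131 and 74; the successive quotients are the partial quotients a_0, a_1, ... (each step inverts the fractional part left over by the previous one):
  131 = 1*74 + 57, so a_0 = 1.
  74 = 1*57 + 17, so a_1 = 1.
  57 = 3*17 + 6, so a_2 = 3.
  17 = 2*6 + 5, so a_3 = 2.
  6 = 1*5 + 1, so a_4 = 1.
  5 = 5*1 + 0, so a_5 = 5.
The remainder reaches 0 after 6 divisions, so the expansion has 6 partial quotients, read off in order.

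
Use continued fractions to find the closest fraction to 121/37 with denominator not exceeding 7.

23/7

Expand x = 121/37 as a continued fraction with the Euclidean algorithm:
  121 = 3*37 + 10, so a_0 = 3.
  37 = 3*10 + 7, so a_1 = 3.
  10 = 1*7 + 3, so a_2 = 1.
  7 = 2*3 + 1, so a_3 = 2.
  3 = 3*1 + 0, so a_4 = 3.
so x = [3; 3, 1, 2, 3].
Convergents (p_i = a_i*p_{i-1} + p_{i-2}, q_i = a_i*q_{i-1} + q_{i-2} with p_{-2}=0, p_{-1}=1, q_{-2}=1, q_{-1}=0), until the denominator exceeds 7:
  i=0: a_0=3, p_0 = 3*1 + 0 = 3, q_0 = 3*0 + 1 = 1.
  i=1: a_1=3, p_1 = 3*3 + 1 = 10, q_1 = 3*1 + 0 = 3.
  i=2: a_2=1, p_2 = 1*10 + 3 = 13, q_2 = 1*3 + 1 = 4.
  i=3: a_3=2, p_3 = 2*13 + 10 = 36, q_3 = 2*4 + 3 = 11.
q_3 = 11 > 7, so the last convergent with denominator <= 7 is p_2/q_2 = 13/4.
The closest fraction with denominator <= 7 is either p_2/q_2 or the intermediate fraction (k*p_2 + p_1)/(k*q_2 + q_1) with the largest k >= 1 whose denominator stays <= 7; these approach x as k grows, and every other convergent or intermediate fraction in range is farther away.
Largest k: floor((7 - q_1)/q_2) = floor((7 - 3)/4) = 1.
That gives (1*13 + 10)/(1*4 + 3) = 23/7.
Compare the errors: |x - 13/4| = |121*4 - 13*37|/(37*4) = 3/148, and |x - 23/7| = |121*7 - 23*37|/(37*7) = 4/259.
Cross-multiplying, 4*148 = 592 < 777 = 3*259, so 4/259 is smaller: the intermediate fraction 23/7 is closer to x than 13/4.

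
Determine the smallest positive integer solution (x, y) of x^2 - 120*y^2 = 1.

First expand sqrt(120) as a continued fraction. With x_i = (sqrt(120) + m_i)/d_i and (m_0, d_0) = (0, 1): a_0 = floor(sqrt(120)) = 10, since 10^2 = 100 <= 120 < 121 = 11^2.
Iterate m_{i+1} = d_i*a_i - m_i, d_{i+1} = (120 - m_{i+1}^2)/d_i, a_{i+1} = floor((a_0 + m_{i+1})/d_{i+1}):
  m_1 = 1*10 - 0 = 10, d_1 = (120 - 10^2)/1 = 20/1 = 20, a_1 = floor((10 + 10)/20) = 1.
  m_2 = 20*1 - 10 = 10, d_2 = (120 - 10^2)/20 = 20/20 = 1, a_2 = floor((10 + 10)/1) = 20.
  m_3 = 1*20 - 10 = 10, d_3 = (120 - 10^2)/1 = 20/1 = 20: (m_3, d_3) = (m_1, d_1) = (10, 20), so from here the quotients repeat a_1, a_2; the period length is 2.
So sqrt(120) = [10; (1, 20)] with period length k = 2.
k is even, so the fundamental solution of x^2 - 120y^2 = 1 is (p_{k-1}, q_{k-1}) = (p_1, q_1); compute convergents through index 1.
Convergents (p_i = a_i*p_{i-1} + p_{i-2}, q_i = a_i*q_{i-1} + q_{i-2} with p_{-2}=0, p_{-1}=1, q_{-2}=1, q_{-1}=0):
  i=0: a_0=10, p_0 = 10*1 + 0 = 10, q_0 = 10*0 + 1 = 1.
  i=1: a_1=1, p_1 = 1*10 + 1 = 11, q_1 = 1*1 + 0 = 1.
Check: 11^2 - 120*1^2 = 121 - 120 = 1, so (x, y) = (11, 1) solves the equation, and by the theorem it is the least positive solution.

(x, y) = (11, 1)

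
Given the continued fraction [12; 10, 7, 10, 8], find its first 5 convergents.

Using the convergent recurrence p_i = a_i*p_{i-1} + p_{i-2}, q_i = a_i*q_{i-1} + q_{i-2} with p_{-2}=0, p_{-1}=1, q_{-2}=1, q_{-1}=0:
  i=0: a_0=12, p_0 = 12*1 + 0 = 12, q_0 = 12*0 + 1 = 1.
  i=1: a_1=10, p_1 = 10*12 + 1 = 121, q_1 = 10*1 + 0 = 10.
  i=2: a_2=7, p_2 = 7*121 + 12 = 859, q_2 = 7*10 + 1 = 71.
  i=3: a_3=10, p_3 = 10*859 + 121 = 8711, q_3 = 10*71 + 10 = 720.
  i=4: a_4=8, p_4 = 8*8711 + 859 = 70547, q_4 = 8*720 + 71 = 5831.

12/1, 121/10, 859/71, 8711/720, 70547/5831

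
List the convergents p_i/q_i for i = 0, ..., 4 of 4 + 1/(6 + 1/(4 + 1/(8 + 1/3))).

4/1, 25/6, 104/25, 857/206, 2675/643

Using the convergent recurrence p_i = a_i*p_{i-1} + p_{i-2}, q_i = a_i*q_{i-1} + q_{i-2} with p_{-2}=0, p_{-1}=1, q_{-2}=1, q_{-1}=0:
  i=0: a_0=4, p_0 = 4*1 + 0 = 4, q_0 = 4*0 + 1 = 1.
  i=1: a_1=6, p_1 = 6*4 + 1 = 25, q_1 = 6*1 + 0 = 6.
  i=2: a_2=4, p_2 = 4*25 + 4 = 104, q_2 = 4*6 + 1 = 25.
  i=3: a_3=8, p_3 = 8*104 + 25 = 857, q_3 = 8*25 + 6 = 206.
  i=4: a_4=3, p_4 = 3*857 + 104 = 2675, q_4 = 3*206 + 25 = 643.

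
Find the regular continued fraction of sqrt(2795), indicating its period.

Write x_i = (sqrt(2795) + m_i)/d_i with (m_0, d_0) = (0, 1). a_0 = floor(sqrt(2795)) = 52, since 52^2 = 2704 <= 2795 < 2809 = 53^2.
Iterate m_{i+1} = d_i*a_i - m_i, d_{i+1} = (2795 - m_{i+1}^2)/d_i, a_{i+1} = floor((a_0 + m_{i+1})/d_{i+1}):
  m_1 = 1*52 - 0 = 52, d_1 = (2795 - 52^2)/1 = 91/1 = 91, a_1 = floor((52 + 52)/91) = 1.
  m_2 = 91*1 - 52 = 39, d_2 = (2795 - 39^2)/91 = 1274/91 = 14, a_2 = floor((52 + 39)/14) = 6.
  m_3 = 14*6 - 39 = 45, d_3 = (2795 - 45^2)/14 = 770/14 = 55, a_3 = floor((52 + 45)/55) = 1.
  m_4 = 55*1 - 45 = 10, d_4 = (2795 - 10^2)/55 = 2695/55 = 49, a_4 = floor((52 + 10)/49) = 1.
  m_5 = 49*1 - 10 = 39, d_5 = (2795 - 39^2)/49 = 1274/49 = 26, a_5 = floor((52 + 39)/26) = 3.
  m_6 = 26*3 - 39 = 39, d_6 = (2795 - 39^2)/26 = 1274/26 = 49, a_6 = floor((52 + 39)/49) = 1.
  m_7 = 49*1 - 39 = 10, d_7 = (2795 - 10^2)/49 = 2695/49 = 55, a_7 = floor((52 + 10)/55) = 1.
  m_8 = 55*1 - 10 = 45, d_8 = (2795 - 45^2)/55 = 770/55 = 14, a_8 = floor((52 + 45)/14) = 6.
  m_9 = 14*6 - 45 = 39, d_9 = (2795 - 39^2)/14 = 1274/14 = 91, a_9 = floor((52 + 39)/91) = 1.
  m_10 = 91*1 - 39 = 52, d_10 = (2795 - 52^2)/91 = 91/91 = 1, a_10 = floor((52 + 52)/1) = 104.
  m_11 = 1*104 - 52 = 52, d_11 = (2795 - 52^2)/1 = 91/1 = 91: (m_11, d_11) = (m_1, d_1) = (52, 91), so from here the quotients repeat a_1, ..., a_10; the period length is 10.
Hence the expansion of sqrt(2795) is a_0 = 52 followed by the repeating block 1, 6, 1, 1, 3, 1, 1, 6, 1, 104 (period 10).

[52; (1, 6, 1, 1, 3, 1, 1, 6, 1, 104)]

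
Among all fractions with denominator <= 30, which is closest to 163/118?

Expand x = 163/118 as a continued fraction with the Euclidean algorithm:
  163 = 1*118 + 45, so a_0 = 1.
  118 = 2*45 + 28, so a_1 = 2.
  45 = 1*28 + 17, so a_2 = 1.
  28 = 1*17 + 11, so a_3 = 1.
  17 = 1*11 + 6, so a_4 = 1.
  11 = 1*6 + 5, so a_5 = 1.
  6 = 1*5 + 1, so a_6 = 1.
  5 = 5*1 + 0, so a_7 = 5.
so x = [1; 2, 1, 1, 1, 1, 1, 5].
Convergents (p_i = a_i*p_{i-1} + p_{i-2}, q_i = a_i*q_{i-1} + q_{i-2} with p_{-2}=0, p_{-1}=1, q_{-2}=1, q_{-1}=0), until the denominator exceeds 30:
  i=0: a_0=1, p_0 = 1*1 + 0 = 1, q_0 = 1*0 + 1 = 1.
  i=1: a_1=2, p_1 = 2*1 + 1 = 3, q_1 = 2*1 + 0 = 2.
  i=2: a_2=1, p_2 = 1*3 + 1 = 4, q_2 = 1*2 + 1 = 3.
  i=3: a_3=1, p_3 = 1*4 + 3 = 7, q_3 = 1*3 + 2 = 5.
  i=4: a_4=1, p_4 = 1*7 + 4 = 11, q_4 = 1*5 + 3 = 8.
  i=5: a_5=1, p_5 = 1*11 + 7 = 18, q_5 = 1*8 + 5 = 13.
  i=6: a_6=1, p_6 = 1*18 + 11 = 29, q_6 = 1*13 + 8 = 21.
  i=7: a_7=5, p_7 = 5*29 + 18 = 163, q_7 = 5*21 + 13 = 118.
q_7 = 118 > 30, so the last convergent with denominator <= 30 is p_6/q_6 = 29/21.
The closest fraction with denominator <= 30 is either p_6/q_6 or the intermediate fraction (k*p_6 + p_5)/(k*q_6 + q_5) with the largest k >= 1 whose denominator stays <= 30; these approach x as k grows, and every other convergent or intermediate fraction in range is farther away.
Largest k: floor((30 - q_5)/q_6) = floor((30 - 13)/21) = 0.
Since k = 0, no intermediate fraction beyond p_6/q_6 has denominator <= 30, so the convergent 29/21 is the closest (its error is |163*21 - 29*118|/(118*21) = 1/2478).

29/21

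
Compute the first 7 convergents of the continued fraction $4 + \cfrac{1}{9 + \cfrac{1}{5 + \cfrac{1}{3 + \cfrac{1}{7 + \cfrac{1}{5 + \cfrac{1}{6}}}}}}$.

Using the convergent recurrence p_i = a_i*p_{i-1} + p_{i-2}, q_i = a_i*q_{i-1} + q_{i-2} with p_{-2}=0, p_{-1}=1, q_{-2}=1, q_{-1}=0:
  i=0: a_0=4, p_0 = 4*1 + 0 = 4, q_0 = 4*0 + 1 = 1.
  i=1: a_1=9, p_1 = 9*4 + 1 = 37, q_1 = 9*1 + 0 = 9.
  i=2: a_2=5, p_2 = 5*37 + 4 = 189, q_2 = 5*9 + 1 = 46.
  i=3: a_3=3, p_3 = 3*189 + 37 = 604, q_3 = 3*46 + 9 = 147.
  i=4: a_4=7, p_4 = 7*604 + 189 = 4417, q_4 = 7*147 + 46 = 1075.
  i=5: a_5=5, p_5 = 5*4417 + 604 = 22689, q_5 = 5*1075 + 147 = 5522.
  i=6: a_6=6, p_6 = 6*22689 + 4417 = 140551, q_6 = 6*5522 + 1075 = 34207.

4/1, 37/9, 189/46, 604/147, 4417/1075, 22689/5522, 140551/34207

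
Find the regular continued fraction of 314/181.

Run the Euclidean algorithm on 314 and 181; the successive quotients are the partial quotients a_0, a_1, ... (each step inverts the fractional part left over by the previous one):
  314 = 1*181 + 133, so a_0 = 1.
  181 = 1*133 + 48, so a_1 = 1.
  133 = 2*48 + 37, so a_2 = 2.
  48 = 1*37 + 11, so a_3 = 1.
  37 = 3*11 + 4, so a_4 = 3.
  11 = 2*4 + 3, so a_5 = 2.
  4 = 1*3 + 1, so a_6 = 1.
  3 = 3*1 + 0, so a_7 = 3.
The remainder reaches 0 after 8 divisions, so the expansion has 8 partial quotients, read off in order.

[1; 1, 2, 1, 3, 2, 1, 3]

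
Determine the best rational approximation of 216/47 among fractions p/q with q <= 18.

Expand x = 216/47 as a continued fraction with the Euclidean algorithm:
  216 = 4*47 + 28, so a_0 = 4.
  47 = 1*28 + 19, so a_1 = 1.
  28 = 1*19 + 9, so a_2 = 1.
  19 = 2*9 + 1, so a_3 = 2.
  9 = 9*1 + 0, so a_4 = 9.
so x = [4; 1, 1, 2, 9].
Convergents (p_i = a_i*p_{i-1} + p_{i-2}, q_i = a_i*q_{i-1} + q_{i-2} with p_{-2}=0, p_{-1}=1, q_{-2}=1, q_{-1}=0), until the denominator exceeds 18:
  i=0: a_0=4, p_0 = 4*1 + 0 = 4, q_0 = 4*0 + 1 = 1.
  i=1: a_1=1, p_1 = 1*4 + 1 = 5, q_1 = 1*1 + 0 = 1.
  i=2: a_2=1, p_2 = 1*5 + 4 = 9, q_2 = 1*1 + 1 = 2.
  i=3: a_3=2, p_3 = 2*9 + 5 = 23, q_3 = 2*2 + 1 = 5.
  i=4: a_4=9, p_4 = 9*23 + 9 = 216, q_4 = 9*5 + 2 = 47.
q_4 = 47 > 18, so the last convergent with denominator <= 18 is p_3/q_3 = 23/5.
The closest fraction with denominator <= 18 is either p_3/q_3 or the intermediate fraction (k*p_3 + p_2)/(k*q_3 + q_2) with the largest k >= 1 whose denominator stays <= 18; these approach x as k grows, and every other convergent or intermediate fraction in range is farther away.
Largest k: floor((18 - q_2)/q_3) = floor((18 - 2)/5) = 3.
That gives (3*23 + 9)/(3*5 + 2) = 78/17.
Compare the errors: |x - 23/5| = |216*5 - 23*47|/(47*5) = 1/235, and |x - 78/17| = |216*17 - 78*47|/(47*17) = 6/799.
Cross-multiplying, 1*799 = 799 < 1410 = 6*235, so 1/235 is smaller: the convergent 23/5 is closer to x than 78/17.

23/5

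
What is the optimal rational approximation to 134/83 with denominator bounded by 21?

Expand x = 134/83 as a continued fraction with the Euclidean algorithm:
  134 = 1*83 + 51, so a_0 = 1.
  83 = 1*51 + 32, so a_1 = 1.
  51 = 1*32 + 19, so a_2 = 1.
  32 = 1*19 + 13, so a_3 = 1.
  19 = 1*13 + 6, so a_4 = 1.
  13 = 2*6 + 1, so a_5 = 2.
  6 = 6*1 + 0, so a_6 = 6.
so x = [1; 1, 1, 1, 1, 2, 6].
Convergents (p_i = a_i*p_{i-1} + p_{i-2}, q_i = a_i*q_{i-1} + q_{i-2} with p_{-2}=0, p_{-1}=1, q_{-2}=1, q_{-1}=0), until the denominator exceeds 21:
  i=0: a_0=1, p_0 = 1*1 + 0 = 1, q_0 = 1*0 + 1 = 1.
  i=1: a_1=1, p_1 = 1*1 + 1 = 2, q_1 = 1*1 + 0 = 1.
  i=2: a_2=1, p_2 = 1*2 + 1 = 3, q_2 = 1*1 + 1 = 2.
  i=3: a_3=1, p_3 = 1*3 + 2 = 5, q_3 = 1*2 + 1 = 3.
  i=4: a_4=1, p_4 = 1*5 + 3 = 8, q_4 = 1*3 + 2 = 5.
  i=5: a_5=2, p_5 = 2*8 + 5 = 21, q_5 = 2*5 + 3 = 13.
  i=6: a_6=6, p_6 = 6*21 + 8 = 134, q_6 = 6*13 + 5 = 83.
q_6 = 83 > 21, so the last convergent with denominator <= 21 is p_5/q_5 = 21/13.
The closest fraction with denominator <= 21 is either p_5/q_5 or the intermediate fraction (k*p_5 + p_4)/(k*q_5 + q_4) with the largest k >= 1 whose denominator stays <= 21; these approach x as k grows, and every other convergent or intermediate fraction in range is farther away.
Largest k: floor((21 - q_4)/q_5) = floor((21 - 5)/13) = 1.
That gives (1*21 + 8)/(1*13 + 5) = 29/18.
Compare the errors: |x - 21/13| = |134*13 - 21*83|/(83*13) = 1/1079, and |x - 29/18| = |134*18 - 29*83|/(83*18) = 5/1494.
Cross-multiplying, 1*1494 = 1494 < 5395 = 5*1079, so 1/1079 is smaller: the convergent 21/13 is closer to x than 29/18.

21/13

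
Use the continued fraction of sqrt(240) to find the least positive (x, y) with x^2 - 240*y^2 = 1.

(x, y) = (31, 2)

First expand sqrt(240) as a continued fraction. With x_i = (sqrt(240) + m_i)/d_i and (m_0, d_0) = (0, 1): a_0 = floor(sqrt(240)) = 15, since 15^2 = 225 <= 240 < 256 = 16^2.
Iterate m_{i+1} = d_i*a_i - m_i, d_{i+1} = (240 - m_{i+1}^2)/d_i, a_{i+1} = floor((a_0 + m_{i+1})/d_{i+1}):
  m_1 = 1*15 - 0 = 15, d_1 = (240 - 15^2)/1 = 15/1 = 15, a_1 = floor((15 + 15)/15) = 2.
  m_2 = 15*2 - 15 = 15, d_2 = (240 - 15^2)/15 = 15/15 = 1, a_2 = floor((15 + 15)/1) = 30.
  m_3 = 1*30 - 15 = 15, d_3 = (240 - 15^2)/1 = 15/1 = 15: (m_3, d_3) = (m_1, d_1) = (15, 15), so from here the quotients repeat a_1, a_2; the period length is 2.
So sqrt(240) = [15; (2, 30)] with period length k = 2.
k is even, so the fundamental solution of x^2 - 240y^2 = 1 is (p_{k-1}, q_{k-1}) = (p_1, q_1); compute convergents through index 1.
Convergents (p_i = a_i*p_{i-1} + p_{i-2}, q_i = a_i*q_{i-1} + q_{i-2} with p_{-2}=0, p_{-1}=1, q_{-2}=1, q_{-1}=0):
  i=0: a_0=15, p_0 = 15*1 + 0 = 15, q_0 = 15*0 + 1 = 1.
  i=1: a_1=2, p_1 = 2*15 + 1 = 31, q_1 = 2*1 + 0 = 2.
Check: 31^2 - 240*2^2 = 961 - 960 = 1, so (x, y) = (31, 2) solves the equation, and by the theorem it is the least positive solution.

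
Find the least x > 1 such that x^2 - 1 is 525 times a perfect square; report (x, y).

(x, y) = (6049, 264)

First expand sqrt(525) as a continued fraction. With x_i = (sqrt(525) + m_i)/d_i and (m_0, d_0) = (0, 1): a_0 = floor(sqrt(525)) = 22, since 22^2 = 484 <= 525 < 529 = 23^2.
Iterate m_{i+1} = d_i*a_i - m_i, d_{i+1} = (525 - m_{i+1}^2)/d_i, a_{i+1} = floor((a_0 + m_{i+1})/d_{i+1}):
  m_1 = 1*22 - 0 = 22, d_1 = (525 - 22^2)/1 = 41/1 = 41, a_1 = floor((22 + 22)/41) = 1.
  m_2 = 41*1 - 22 = 19, d_2 = (525 - 19^2)/41 = 164/41 = 4, a_2 = floor((22 + 19)/4) = 10.
  m_3 = 4*10 - 19 = 21, d_3 = (525 - 21^2)/4 = 84/4 = 21, a_3 = floor((22 + 21)/21) = 2.
  m_4 = 21*2 - 21 = 21, d_4 = (525 - 21^2)/21 = 84/21 = 4, a_4 = floor((22 + 21)/4) = 10.
  m_5 = 4*10 - 21 = 19, d_5 = (525 - 19^2)/4 = 164/4 = 41, a_5 = floor((22 + 19)/41) = 1.
  m_6 = 41*1 - 19 = 22, d_6 = (525 - 22^2)/41 = 41/41 = 1, a_6 = floor((22 + 22)/1) = 44.
  m_7 = 1*44 - 22 = 22, d_7 = (525 - 22^2)/1 = 41/1 = 41: (m_7, d_7) = (m_1, d_1) = (22, 41), so from here the quotients repeat a_1, ..., a_6; the period length is 6.
So sqrt(525) = [22; (1, 10, 2, 10, 1, 44)] with period length k = 6.
k is even, so the fundamental solution of x^2 - 525y^2 = 1 is (p_{k-1}, q_{k-1}) = (p_5, q_5); compute convergents through index 5.
Convergents (p_i = a_i*p_{i-1} + p_{i-2}, q_i = a_i*q_{i-1} + q_{i-2} with p_{-2}=0, p_{-1}=1, q_{-2}=1, q_{-1}=0):
  i=0: a_0=22, p_0 = 22*1 + 0 = 22, q_0 = 22*0 + 1 = 1.
  i=1: a_1=1, p_1 = 1*22 + 1 = 23, q_1 = 1*1 + 0 = 1.
  i=2: a_2=10, p_2 = 10*23 + 22 = 252, q_2 = 10*1 + 1 = 11.
  i=3: a_3=2, p_3 = 2*252 + 23 = 527, q_3 = 2*11 + 1 = 23.
  i=4: a_4=10, p_4 = 10*527 + 252 = 5522, q_4 = 10*23 + 11 = 241.
  i=5: a_5=1, p_5 = 1*5522 + 527 = 6049, q_5 = 1*241 + 23 = 264.
Check: 6049^2 - 525*264^2 = 36590401 - 36590400 = 1, so (x, y) = (6049, 264) solves the equation, and by the theorem it is the least positive solution.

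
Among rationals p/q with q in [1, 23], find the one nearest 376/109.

Expand x = 376/109 as a continued fraction with the Euclidean algorithm:
  376 = 3*109 + 49, so a_0 = 3.
  109 = 2*49 + 11, so a_1 = 2.
  49 = 4*11 + 5, so a_2 = 4.
  11 = 2*5 + 1, so a_3 = 2.
  5 = 5*1 + 0, so a_4 = 5.
so x = [3; 2, 4, 2, 5].
Convergents (p_i = a_i*p_{i-1} + p_{i-2}, q_i = a_i*q_{i-1} + q_{i-2} with p_{-2}=0, p_{-1}=1, q_{-2}=1, q_{-1}=0), until the denominator exceeds 23:
  i=0: a_0=3, p_0 = 3*1 + 0 = 3, q_0 = 3*0 + 1 = 1.
  i=1: a_1=2, p_1 = 2*3 + 1 = 7, q_1 = 2*1 + 0 = 2.
  i=2: a_2=4, p_2 = 4*7 + 3 = 31, q_2 = 4*2 + 1 = 9.
  i=3: a_3=2, p_3 = 2*31 + 7 = 69, q_3 = 2*9 + 2 = 20.
  i=4: a_4=5, p_4 = 5*69 + 31 = 376, q_4 = 5*20 + 9 = 109.
q_4 = 109 > 23, so the last convergent with denominator <= 23 is p_3/q_3 = 69/20.
The closest fraction with denominator <= 23 is either p_3/q_3 or the intermediate fraction (k*p_3 + p_2)/(k*q_3 + q_2) with the largest k >= 1 whose denominator stays <= 23; these approach x as k grows, and every other convergent or intermediate fraction in range is farther away.
Largest k: floor((23 - q_2)/q_3) = floor((23 - 9)/20) = 0.
Since k = 0, no intermediate fraction beyond p_3/q_3 has denominator <= 23, so the convergent 69/20 is the closest (its error is |376*20 - 69*109|/(109*20) = 1/2180).

69/20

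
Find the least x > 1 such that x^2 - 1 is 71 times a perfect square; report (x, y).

(x, y) = (3480, 413)

First expand sqrt(71) as a continued fraction. With x_i = (sqrt(71) + m_i)/d_i and (m_0, d_0) = (0, 1): a_0 = floor(sqrt(71)) = 8, since 8^2 = 64 <= 71 < 81 = 9^2.
Iterate m_{i+1} = d_i*a_i - m_i, d_{i+1} = (71 - m_{i+1}^2)/d_i, a_{i+1} = floor((a_0 + m_{i+1})/d_{i+1}):
  m_1 = 1*8 - 0 = 8, d_1 = (71 - 8^2)/1 = 7/1 = 7, a_1 = floor((8 + 8)/7) = 2.
  m_2 = 7*2 - 8 = 6, d_2 = (71 - 6^2)/7 = 35/7 = 5, a_2 = floor((8 + 6)/5) = 2.
  m_3 = 5*2 - 6 = 4, d_3 = (71 - 4^2)/5 = 55/5 = 11, a_3 = floor((8 + 4)/11) = 1.
  m_4 = 11*1 - 4 = 7, d_4 = (71 - 7^2)/11 = 22/11 = 2, a_4 = floor((8 + 7)/2) = 7.
  m_5 = 2*7 - 7 = 7, d_5 = (71 - 7^2)/2 = 22/2 = 11, a_5 = floor((8 + 7)/11) = 1.
  m_6 = 11*1 - 7 = 4, d_6 = (71 - 4^2)/11 = 55/11 = 5, a_6 = floor((8 + 4)/5) = 2.
  m_7 = 5*2 - 4 = 6, d_7 = (71 - 6^2)/5 = 35/5 = 7, a_7 = floor((8 + 6)/7) = 2.
  m_8 = 7*2 - 6 = 8, d_8 = (71 - 8^2)/7 = 7/7 = 1, a_8 = floor((8 + 8)/1) = 16.
  m_9 = 1*16 - 8 = 8, d_9 = (71 - 8^2)/1 = 7/1 = 7: (m_9, d_9) = (m_1, d_1) = (8, 7), so from here the quotients repeat a_1, ..., a_8; the period length is 8.
So sqrt(71) = [8; (2, 2, 1, 7, 1, 2, 2, 16)] with period length k = 8.
k is even, so the fundamental solution of x^2 - 71y^2 = 1 is (p_{k-1}, q_{k-1}) = (p_7, q_7); compute convergents through index 7.
Convergents (p_i = a_i*p_{i-1} + p_{i-2}, q_i = a_i*q_{i-1} + q_{i-2} with p_{-2}=0, p_{-1}=1, q_{-2}=1, q_{-1}=0):
  i=0: a_0=8, p_0 = 8*1 + 0 = 8, q_0 = 8*0 + 1 = 1.
  i=1: a_1=2, p_1 = 2*8 + 1 = 17, q_1 = 2*1 + 0 = 2.
  i=2: a_2=2, p_2 = 2*17 + 8 = 42, q_2 = 2*2 + 1 = 5.
  i=3: a_3=1, p_3 = 1*42 + 17 = 59, q_3 = 1*5 + 2 = 7.
  i=4: a_4=7, p_4 = 7*59 + 42 = 455, q_4 = 7*7 + 5 = 54.
  i=5: a_5=1, p_5 = 1*455 + 59 = 514, q_5 = 1*54 + 7 = 61.
  i=6: a_6=2, p_6 = 2*514 + 455 = 1483, q_6 = 2*61 + 54 = 176.
  i=7: a_7=2, p_7 = 2*1483 + 514 = 3480, q_7 = 2*176 + 61 = 413.
Check: 3480^2 - 71*413^2 = 12110400 - 12110399 = 1, so (x, y) = (3480, 413) solves the equation, and by the theorem it is the least positive solution.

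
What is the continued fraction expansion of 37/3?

Run the Euclidean algorithm on 37 and 3; the successive quotients are the partial quotients a_0, a_1, ... (each step inverts the fractional part left over by the previous one):
  37 = 12*3 + 1, so a_0 = 12.
  3 = 3*1 + 0, so a_1 = 3.
The remainder reaches 0 after 2 divisions, so the expansion has 2 partial quotients, read off in order.

[12; 3]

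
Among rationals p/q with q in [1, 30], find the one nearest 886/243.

Expand x = 886/243 as a continued fraction with the Euclidean algorithm:
  886 = 3*243 + 157, so a_0 = 3.
  243 = 1*157 + 86, so a_1 = 1.
  157 = 1*86 + 71, so a_2 = 1.
  86 = 1*71 + 15, so a_3 = 1.
  71 = 4*15 + 11, so a_4 = 4.
  15 = 1*11 + 4, so a_5 = 1.
  11 = 2*4 + 3, so a_6 = 2.
  4 = 1*3 + 1, so a_7 = 1.
  3 = 3*1 + 0, so a_8 = 3.
so x = [3; 1, 1, 1, 4, 1, 2, 1, 3].
Convergents (p_i = a_i*p_{i-1} + p_{i-2}, q_i = a_i*q_{i-1} + q_{i-2} with p_{-2}=0, p_{-1}=1, q_{-2}=1, q_{-1}=0), until the denominator exceeds 30:
  i=0: a_0=3, p_0 = 3*1 + 0 = 3, q_0 = 3*0 + 1 = 1.
  i=1: a_1=1, p_1 = 1*3 + 1 = 4, q_1 = 1*1 + 0 = 1.
  i=2: a_2=1, p_2 = 1*4 + 3 = 7, q_2 = 1*1 + 1 = 2.
  i=3: a_3=1, p_3 = 1*7 + 4 = 11, q_3 = 1*2 + 1 = 3.
  i=4: a_4=4, p_4 = 4*11 + 7 = 51, q_4 = 4*3 + 2 = 14.
  i=5: a_5=1, p_5 = 1*51 + 11 = 62, q_5 = 1*14 + 3 = 17.
  i=6: a_6=2, p_6 = 2*62 + 51 = 175, q_6 = 2*17 + 14 = 48.
q_6 = 48 > 30, so the last convergent with denominator <= 30 is p_5/q_5 = 62/17.
The closest fraction with denominator <= 30 is either p_5/q_5 or the intermediate fraction (k*p_5 + p_4)/(k*q_5 + q_4) with the largest k >= 1 whose denominator stays <= 30; these approach x as k grows, and every other convergent or intermediate fraction in range is farther away.
Largest k: floor((30 - q_4)/q_5) = floor((30 - 14)/17) = 0.
Since k = 0, no intermediate fraction beyond p_5/q_5 has denominator <= 30, so the convergent 62/17 is the closest (its error is |886*17 - 62*243|/(243*17) = 4/4131).

62/17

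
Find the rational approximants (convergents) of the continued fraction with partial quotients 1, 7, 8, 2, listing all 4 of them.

1/1, 8/7, 65/57, 138/121

Using the convergent recurrence p_i = a_i*p_{i-1} + p_{i-2}, q_i = a_i*q_{i-1} + q_{i-2} with p_{-2}=0, p_{-1}=1, q_{-2}=1, q_{-1}=0:
  i=0: a_0=1, p_0 = 1*1 + 0 = 1, q_0 = 1*0 + 1 = 1.
  i=1: a_1=7, p_1 = 7*1 + 1 = 8, q_1 = 7*1 + 0 = 7.
  i=2: a_2=8, p_2 = 8*8 + 1 = 65, q_2 = 8*7 + 1 = 57.
  i=3: a_3=2, p_3 = 2*65 + 8 = 138, q_3 = 2*57 + 7 = 121.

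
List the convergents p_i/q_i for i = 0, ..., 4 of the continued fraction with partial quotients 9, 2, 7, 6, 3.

Using the convergent recurrence p_i = a_i*p_{i-1} + p_{i-2}, q_i = a_i*q_{i-1} + q_{i-2} with p_{-2}=0, p_{-1}=1, q_{-2}=1, q_{-1}=0:
  i=0: a_0=9, p_0 = 9*1 + 0 = 9, q_0 = 9*0 + 1 = 1.
  i=1: a_1=2, p_1 = 2*9 + 1 = 19, q_1 = 2*1 + 0 = 2.
  i=2: a_2=7, p_2 = 7*19 + 9 = 142, q_2 = 7*2 + 1 = 15.
  i=3: a_3=6, p_3 = 6*142 + 19 = 871, q_3 = 6*15 + 2 = 92.
  i=4: a_4=3, p_4 = 3*871 + 142 = 2755, q_4 = 3*92 + 15 = 291.

9/1, 19/2, 142/15, 871/92, 2755/291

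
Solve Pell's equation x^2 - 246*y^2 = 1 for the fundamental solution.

(x, y) = (88805, 5662)

First expand sqrt(246) as a continued fraction. With x_i = (sqrt(246) + m_i)/d_i and (m_0, d_0) = (0, 1): a_0 = floor(sqrt(246)) = 15, since 15^2 = 225 <= 246 < 256 = 16^2.
Iterate m_{i+1} = d_i*a_i - m_i, d_{i+1} = (246 - m_{i+1}^2)/d_i, a_{i+1} = floor((a_0 + m_{i+1})/d_{i+1}):
  m_1 = 1*15 - 0 = 15, d_1 = (246 - 15^2)/1 = 21/1 = 21, a_1 = floor((15 + 15)/21) = 1.
  m_2 = 21*1 - 15 = 6, d_2 = (246 - 6^2)/21 = 210/21 = 10, a_2 = floor((15 + 6)/10) = 2.
  m_3 = 10*2 - 6 = 14, d_3 = (246 - 14^2)/10 = 50/10 = 5, a_3 = floor((15 + 14)/5) = 5.
  m_4 = 5*5 - 14 = 11, d_4 = (246 - 11^2)/5 = 125/5 = 25, a_4 = floor((15 + 11)/25) = 1.
  m_5 = 25*1 - 11 = 14, d_5 = (246 - 14^2)/25 = 50/25 = 2, a_5 = floor((15 + 14)/2) = 14.
  m_6 = 2*14 - 14 = 14, d_6 = (246 - 14^2)/2 = 50/2 = 25, a_6 = floor((15 + 14)/25) = 1.
  m_7 = 25*1 - 14 = 11, d_7 = (246 - 11^2)/25 = 125/25 = 5, a_7 = floor((15 + 11)/5) = 5.
  m_8 = 5*5 - 11 = 14, d_8 = (246 - 14^2)/5 = 50/5 = 10, a_8 = floor((15 + 14)/10) = 2.
  m_9 = 10*2 - 14 = 6, d_9 = (246 - 6^2)/10 = 210/10 = 21, a_9 = floor((15 + 6)/21) = 1.
  m_10 = 21*1 - 6 = 15, d_10 = (246 - 15^2)/21 = 21/21 = 1, a_10 = floor((15 + 15)/1) = 30.
  m_11 = 1*30 - 15 = 15, d_11 = (246 - 15^2)/1 = 21/1 = 21: (m_11, d_11) = (m_1, d_1) = (15, 21), so from here the quotients repeat a_1, ..., a_10; the period length is 10.
So sqrt(246) = [15; (1, 2, 5, 1, 14, 1, 5, 2, 1, 30)] with period length k = 10.
k is even, so the fundamental solution of x^2 - 246y^2 = 1 is (p_{k-1}, q_{k-1}) = (p_9, q_9); compute convergents through index 9.
Convergents (p_i = a_i*p_{i-1} + p_{i-2}, q_i = a_i*q_{i-1} + q_{i-2} with p_{-2}=0, p_{-1}=1, q_{-2}=1, q_{-1}=0):
  i=0: a_0=15, p_0 = 15*1 + 0 = 15, q_0 = 15*0 + 1 = 1.
  i=1: a_1=1, p_1 = 1*15 + 1 = 16, q_1 = 1*1 + 0 = 1.
  i=2: a_2=2, p_2 = 2*16 + 15 = 47, q_2 = 2*1 + 1 = 3.
  i=3: a_3=5, p_3 = 5*47 + 16 = 251, q_3 = 5*3 + 1 = 16.
  i=4: a_4=1, p_4 = 1*251 + 47 = 298, q_4 = 1*16 + 3 = 19.
  i=5: a_5=14, p_5 = 14*298 + 251 = 4423, q_5 = 14*19 + 16 = 282.
  i=6: a_6=1, p_6 = 1*4423 + 298 = 4721, q_6 = 1*282 + 19 = 301.
  i=7: a_7=5, p_7 = 5*4721 + 4423 = 28028, q_7 = 5*301 + 282 = 1787.
  i=8: a_8=2, p_8 = 2*28028 + 4721 = 60777, q_8 = 2*1787 + 301 = 3875.
  i=9: a_9=1, p_9 = 1*60777 + 28028 = 88805, q_9 = 1*3875 + 1787 = 5662.
Check: 88805^2 - 246*5662^2 = 7886328025 - 7886328024 = 1, so (x, y) = (88805, 5662) solves the equation, and by the theorem it is the least positive solution.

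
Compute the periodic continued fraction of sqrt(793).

[28; (6, 4, 6, 56)]

Write x_i = (sqrt(793) + m_i)/d_i with (m_0, d_0) = (0, 1). a_0 = floor(sqrt(793)) = 28, since 28^2 = 784 <= 793 < 841 = 29^2.
Iterate m_{i+1} = d_i*a_i - m_i, d_{i+1} = (793 - m_{i+1}^2)/d_i, a_{i+1} = floor((a_0 + m_{i+1})/d_{i+1}):
  m_1 = 1*28 - 0 = 28, d_1 = (793 - 28^2)/1 = 9/1 = 9, a_1 = floor((28 + 28)/9) = 6.
  m_2 = 9*6 - 28 = 26, d_2 = (793 - 26^2)/9 = 117/9 = 13, a_2 = floor((28 + 26)/13) = 4.
  m_3 = 13*4 - 26 = 26, d_3 = (793 - 26^2)/13 = 117/13 = 9, a_3 = floor((28 + 26)/9) = 6.
  m_4 = 9*6 - 26 = 28, d_4 = (793 - 28^2)/9 = 9/9 = 1, a_4 = floor((28 + 28)/1) = 56.
  m_5 = 1*56 - 28 = 28, d_5 = (793 - 28^2)/1 = 9/1 = 9: (m_5, d_5) = (m_1, d_1) = (28, 9), so from here the quotients repeat a_1, ..., a_4; the period length is 4.
Hence the expansion of sqrt(793) is a_0 = 28 followed by the repeating block 6, 4, 6, 56 (period 4).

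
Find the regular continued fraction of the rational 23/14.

[1; 1, 1, 1, 4]

Run the Euclidean algorithm on 23 and 14; the successive quotients are the partial quotients a_0, a_1, ... (each step inverts the fractional part left over by the previous one):
  23 = 1*14 + 9, so a_0 = 1.
  14 = 1*9 + 5, so a_1 = 1.
  9 = 1*5 + 4, so a_2 = 1.
  5 = 1*4 + 1, so a_3 = 1.
  4 = 4*1 + 0, so a_4 = 4.
The remainder reaches 0 after 5 divisions, so the expansion has 5 partial quotients, read off in order.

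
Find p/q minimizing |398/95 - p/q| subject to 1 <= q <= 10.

Expand x = 398/95 as a continued fraction with the Euclidean algorithm:
  398 = 4*95 + 18, so a_0 = 4.
  95 = 5*18 + 5, so a_1 = 5.
  18 = 3*5 + 3, so a_2 = 3.
  5 = 1*3 + 2, so a_3 = 1.
  3 = 1*2 + 1, so a_4 = 1.
  2 = 2*1 + 0, so a_5 = 2.
so x = [4; 5, 3, 1, 1, 2].
Convergents (p_i = a_i*p_{i-1} + p_{i-2}, q_i = a_i*q_{i-1} + q_{i-2} with p_{-2}=0, p_{-1}=1, q_{-2}=1, q_{-1}=0), until the denominator exceeds 10:
  i=0: a_0=4, p_0 = 4*1 + 0 = 4, q_0 = 4*0 + 1 = 1.
  i=1: a_1=5, p_1 = 5*4 + 1 = 21, q_1 = 5*1 + 0 = 5.
  i=2: a_2=3, p_2 = 3*21 + 4 = 67, q_2 = 3*5 + 1 = 16.
q_2 = 16 > 10, so the last convergent with denominator <= 10 is p_1/q_1 = 21/5.
The closest fraction with denominator <= 10 is either p_1/q_1 or the intermediate fraction (k*p_1 + p_0)/(k*q_1 + q_0) with the largest k >= 1 whose denominator stays <= 10; these approach x as k grows, and every other convergent or intermediate fraction in range is farther away.
Largest k: floor((10 - q_0)/q_1) = floor((10 - 1)/5) = 1.
That gives (1*21 + 4)/(1*5 + 1) = 25/6.
Compare the errors: |x - 21/5| = |398*5 - 21*95|/(95*5) = 5/475, and |x - 25/6| = |398*6 - 25*95|/(95*6) = 13/570.
Cross-multiplying, 5*570 = 2850 < 6175 = 13*475, so 5/475 is smaller: the convergent 21/5 is closer to x than 25/6.

21/5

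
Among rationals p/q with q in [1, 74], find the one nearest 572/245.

7/3

Expand x = 572/245 as a continued fraction with the Euclidean algorithm:
  572 = 2*245 + 82, so a_0 = 2.
  245 = 2*82 + 81, so a_1 = 2.
  82 = 1*81 + 1, so a_2 = 1.
  81 = 81*1 + 0, so a_3 = 81.
so x = [2; 2, 1, 81].
Convergents (p_i = a_i*p_{i-1} + p_{i-2}, q_i = a_i*q_{i-1} + q_{i-2} with p_{-2}=0, p_{-1}=1, q_{-2}=1, q_{-1}=0), until the denominator exceeds 74:
  i=0: a_0=2, p_0 = 2*1 + 0 = 2, q_0 = 2*0 + 1 = 1.
  i=1: a_1=2, p_1 = 2*2 + 1 = 5, q_1 = 2*1 + 0 = 2.
  i=2: a_2=1, p_2 = 1*5 + 2 = 7, q_2 = 1*2 + 1 = 3.
  i=3: a_3=81, p_3 = 81*7 + 5 = 572, q_3 = 81*3 + 2 = 245.
q_3 = 245 > 74, so the last convergent with denominator <= 74 is p_2/q_2 = 7/3.
The closest fraction with denominator <= 74 is either p_2/q_2 or the intermediate fraction (k*p_2 + p_1)/(k*q_2 + q_1) with the largest k >= 1 whose denominator stays <= 74; these approach x as k grows, and every other convergent or intermediate fraction in range is farther away.
Largest k: floor((74 - q_1)/q_2) = floor((74 - 2)/3) = 24.
That gives (24*7 + 5)/(24*3 + 2) = 173/74.
Compare the errors: |x - 7/3| = |572*3 - 7*245|/(245*3) = 1/735, and |x - 173/74| = |572*74 - 173*245|/(245*74) = 57/18130.
Cross-multiplying, 1*18130 = 18130 < 41895 = 57*735, so 1/735 is smaller: the convergent 7/3 is closer to x than 173/74.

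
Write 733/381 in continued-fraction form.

Run the Euclidean algorithm on 733 and 381; the successive quotients are the partial quotients a_0, a_1, ... (each step inverts the fractional part left over by the previous one):
  733 = 1*381 + 352, so a_0 = 1.
  381 = 1*352 + 29, so a_1 = 1.
  352 = 12*29 + 4, so a_2 = 12.
  29 = 7*4 + 1, so a_3 = 7.
  4 = 4*1 + 0, so a_4 = 4.
The remainder reaches 0 after 5 divisions, so the expansion has 5 partial quotients, read off in order.

[1; 1, 12, 7, 4]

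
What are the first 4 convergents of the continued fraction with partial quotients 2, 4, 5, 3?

2/1, 9/4, 47/21, 150/67

Using the convergent recurrence p_i = a_i*p_{i-1} + p_{i-2}, q_i = a_i*q_{i-1} + q_{i-2} with p_{-2}=0, p_{-1}=1, q_{-2}=1, q_{-1}=0:
  i=0: a_0=2, p_0 = 2*1 + 0 = 2, q_0 = 2*0 + 1 = 1.
  i=1: a_1=4, p_1 = 4*2 + 1 = 9, q_1 = 4*1 + 0 = 4.
  i=2: a_2=5, p_2 = 5*9 + 2 = 47, q_2 = 5*4 + 1 = 21.
  i=3: a_3=3, p_3 = 3*47 + 9 = 150, q_3 = 3*21 + 4 = 67.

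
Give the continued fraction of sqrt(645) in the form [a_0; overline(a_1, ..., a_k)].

Write x_i = (sqrt(645) + m_i)/d_i with (m_0, d_0) = (0, 1). a_0 = floor(sqrt(645)) = 25, since 25^2 = 625 <= 645 < 676 = 26^2.
Iterate m_{i+1} = d_i*a_i - m_i, d_{i+1} = (645 - m_{i+1}^2)/d_i, a_{i+1} = floor((a_0 + m_{i+1})/d_{i+1}):
  m_1 = 1*25 - 0 = 25, d_1 = (645 - 25^2)/1 = 20/1 = 20, a_1 = floor((25 + 25)/20) = 2.
  m_2 = 20*2 - 25 = 15, d_2 = (645 - 15^2)/20 = 420/20 = 21, a_2 = floor((25 + 15)/21) = 1.
  m_3 = 21*1 - 15 = 6, d_3 = (645 - 6^2)/21 = 609/21 = 29, a_3 = floor((25 + 6)/29) = 1.
  m_4 = 29*1 - 6 = 23, d_4 = (645 - 23^2)/29 = 116/29 = 4, a_4 = floor((25 + 23)/4) = 12.
  m_5 = 4*12 - 23 = 25, d_5 = (645 - 25^2)/4 = 20/4 = 5, a_5 = floor((25 + 25)/5) = 10.
  m_6 = 5*10 - 25 = 25, d_6 = (645 - 25^2)/5 = 20/5 = 4, a_6 = floor((25 + 25)/4) = 12.
  m_7 = 4*12 - 25 = 23, d_7 = (645 - 23^2)/4 = 116/4 = 29, a_7 = floor((25 + 23)/29) = 1.
  m_8 = 29*1 - 23 = 6, d_8 = (645 - 6^2)/29 = 609/29 = 21, a_8 = floor((25 + 6)/21) = 1.
  m_9 = 21*1 - 6 = 15, d_9 = (645 - 15^2)/21 = 420/21 = 20, a_9 = floor((25 + 15)/20) = 2.
  m_10 = 20*2 - 15 = 25, d_10 = (645 - 25^2)/20 = 20/20 = 1, a_10 = floor((25 + 25)/1) = 50.
  m_11 = 1*50 - 25 = 25, d_11 = (645 - 25^2)/1 = 20/1 = 20: (m_11, d_11) = (m_1, d_1) = (25, 20), so from here the quotients repeat a_1, ..., a_10; the period length is 10.
Hence the expansion of sqrt(645) is a_0 = 25 followed by the repeating block 2, 1, 1, 12, 10, 12, 1, 1, 2, 50 (period 10).

[25; overline(2, 1, 1, 12, 10, 12, 1, 1, 2, 50)]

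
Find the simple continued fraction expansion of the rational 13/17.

[0; 1, 3, 4]

Run the Euclidean algorithm on 13 and 17; the successive quotients are the partial quotients a_0, a_1, ... (each step inverts the fractional part left over by the previous one):
  13 = 0*17 + 13, so a_0 = 0.
  17 = 1*13 + 4, so a_1 = 1.
  13 = 3*4 + 1, so a_2 = 3.
  4 = 4*1 + 0, so a_3 = 4.
The remainder reaches 0 after 4 divisions, so the expansion has 4 partial quotients, read off in order.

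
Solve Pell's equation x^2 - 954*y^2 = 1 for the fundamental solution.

(x, y) = (32080051, 1038630)

First expand sqrt(954) as a continued fraction. With x_i = (sqrt(954) + m_i)/d_i and (m_0, d_0) = (0, 1): a_0 = floor(sqrt(954)) = 30, since 30^2 = 900 <= 954 < 961 = 31^2.
Iterate m_{i+1} = d_i*a_i - m_i, d_{i+1} = (954 - m_{i+1}^2)/d_i, a_{i+1} = floor((a_0 + m_{i+1})/d_{i+1}):
  m_1 = 1*30 - 0 = 30, d_1 = (954 - 30^2)/1 = 54/1 = 54, a_1 = floor((30 + 30)/54) = 1.
  m_2 = 54*1 - 30 = 24, d_2 = (954 - 24^2)/54 = 378/54 = 7, a_2 = floor((30 + 24)/7) = 7.
  m_3 = 7*7 - 24 = 25, d_3 = (954 - 25^2)/7 = 329/7 = 47, a_3 = floor((30 + 25)/47) = 1.
  m_4 = 47*1 - 25 = 22, d_4 = (954 - 22^2)/47 = 470/47 = 10, a_4 = floor((30 + 22)/10) = 5.
  m_5 = 10*5 - 22 = 28, d_5 = (954 - 28^2)/10 = 170/10 = 17, a_5 = floor((30 + 28)/17) = 3.
  m_6 = 17*3 - 28 = 23, d_6 = (954 - 23^2)/17 = 425/17 = 25, a_6 = floor((30 + 23)/25) = 2.
  m_7 = 25*2 - 23 = 27, d_7 = (954 - 27^2)/25 = 225/25 = 9, a_7 = floor((30 + 27)/9) = 6.
  m_8 = 9*6 - 27 = 27, d_8 = (954 - 27^2)/9 = 225/9 = 25, a_8 = floor((30 + 27)/25) = 2.
  m_9 = 25*2 - 27 = 23, d_9 = (954 - 23^2)/25 = 425/25 = 17, a_9 = floor((30 + 23)/17) = 3.
  m_10 = 17*3 - 23 = 28, d_10 = (954 - 28^2)/17 = 170/17 = 10, a_10 = floor((30 + 28)/10) = 5.
  m_11 = 10*5 - 28 = 22, d_11 = (954 - 22^2)/10 = 470/10 = 47, a_11 = floor((30 + 22)/47) = 1.
  m_12 = 47*1 - 22 = 25, d_12 = (954 - 25^2)/47 = 329/47 = 7, a_12 = floor((30 + 25)/7) = 7.
  m_13 = 7*7 - 25 = 24, d_13 = (954 - 24^2)/7 = 378/7 = 54, a_13 = floor((30 + 24)/54) = 1.
  m_14 = 54*1 - 24 = 30, d_14 = (954 - 30^2)/54 = 54/54 = 1, a_14 = floor((30 + 30)/1) = 60.
  m_15 = 1*60 - 30 = 30, d_15 = (954 - 30^2)/1 = 54/1 = 54: (m_15, d_15) = (m_1, d_1) = (30, 54), so from here the quotients repeat a_1, ..., a_14; the period length is 14.
So sqrt(954) = [30; (1, 7, 1, 5, 3, 2, 6, 2, 3, 5, 1, 7, 1, 60)] with period length k = 14.
k is even, so the fundamental solution of x^2 - 954y^2 = 1 is (p_{k-1}, q_{k-1}) = (p_13, q_13); compute convergents through index 13.
Convergents (p_i = a_i*p_{i-1} + p_{i-2}, q_i = a_i*q_{i-1} + q_{i-2} with p_{-2}=0, p_{-1}=1, q_{-2}=1, q_{-1}=0):
  i=0: a_0=30, p_0 = 30*1 + 0 = 30, q_0 = 30*0 + 1 = 1.
  i=1: a_1=1, p_1 = 1*30 + 1 = 31, q_1 = 1*1 + 0 = 1.
  i=2: a_2=7, p_2 = 7*31 + 30 = 247, q_2 = 7*1 + 1 = 8.
  i=3: a_3=1, p_3 = 1*247 + 31 = 278, q_3 = 1*8 + 1 = 9.
  i=4: a_4=5, p_4 = 5*278 + 247 = 1637, q_4 = 5*9 + 8 = 53.
  i=5: a_5=3, p_5 = 3*1637 + 278 = 5189, q_5 = 3*53 + 9 = 168.
  i=6: a_6=2, p_6 = 2*5189 + 1637 = 12015, q_6 = 2*168 + 53 = 389.
  i=7: a_7=6, p_7 = 6*12015 + 5189 = 77279, q_7 = 6*389 + 168 = 2502.
  i=8: a_8=2, p_8 = 2*77279 + 12015 = 166573, q_8 = 2*2502 + 389 = 5393.
  i=9: a_9=3, p_9 = 3*166573 + 77279 = 576998, q_9 = 3*5393 + 2502 = 18681.
  i=10: a_10=5, p_10 = 5*576998 + 166573 = 3051563, q_10 = 5*18681 + 5393 = 98798.
  i=11: a_11=1, p_11 = 1*3051563 + 576998 = 3628561, q_11 = 1*98798 + 18681 = 117479.
  i=12: a_12=7, p_12 = 7*3628561 + 3051563 = 28451490, q_12 = 7*117479 + 98798 = 921151.
  i=13: a_13=1, p_13 = 1*28451490 + 3628561 = 32080051, q_13 = 1*921151 + 117479 = 1038630.
Check: 32080051^2 - 954*1038630^2 = 1029129672162601 - 1029129672162600 = 1, so (x, y) = (32080051, 1038630) solves the equation, and by the theorem it is the least positive solution.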